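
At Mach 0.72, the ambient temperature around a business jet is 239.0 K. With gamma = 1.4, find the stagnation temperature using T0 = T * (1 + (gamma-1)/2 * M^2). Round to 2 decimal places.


Step 1: (gamma-1)/2 = 0.2
Step 2: M^2 = 0.5184
Step 3: 1 + 0.2 * 0.5184 = 1.10368
Step 4: T0 = 239.0 * 1.10368 = 263.78 K

263.78


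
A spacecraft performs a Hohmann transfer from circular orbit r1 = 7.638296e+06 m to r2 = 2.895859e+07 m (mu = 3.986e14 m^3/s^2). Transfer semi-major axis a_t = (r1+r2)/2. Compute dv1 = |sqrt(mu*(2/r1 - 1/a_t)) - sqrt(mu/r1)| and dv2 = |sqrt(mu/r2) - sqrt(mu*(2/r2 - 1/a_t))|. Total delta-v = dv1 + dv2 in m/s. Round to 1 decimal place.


Step 1: Transfer semi-major axis a_t = (7.638296e+06 + 2.895859e+07) / 2 = 1.829844e+07 m
Step 2: v1 (circular at r1) = sqrt(mu/r1) = 7223.88 m/s
Step 3: v_t1 = sqrt(mu*(2/r1 - 1/a_t)) = 9087.66 m/s
Step 4: dv1 = |9087.66 - 7223.88| = 1863.78 m/s
Step 5: v2 (circular at r2) = 3710.05 m/s, v_t2 = 2397.02 m/s
Step 6: dv2 = |3710.05 - 2397.02| = 1313.03 m/s
Step 7: Total delta-v = 1863.78 + 1313.03 = 3176.8 m/s

3176.8


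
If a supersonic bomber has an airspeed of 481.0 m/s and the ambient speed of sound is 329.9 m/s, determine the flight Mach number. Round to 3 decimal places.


Step 1: M = V / a = 481.0 / 329.9
Step 2: M = 1.458

1.458


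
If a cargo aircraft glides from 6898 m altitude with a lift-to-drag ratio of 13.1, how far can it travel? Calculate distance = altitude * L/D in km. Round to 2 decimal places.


Step 1: Glide distance = altitude * L/D = 6898 * 13.1 = 90363.8 m
Step 2: Convert to km: 90363.8 / 1000 = 90.36 km

90.36


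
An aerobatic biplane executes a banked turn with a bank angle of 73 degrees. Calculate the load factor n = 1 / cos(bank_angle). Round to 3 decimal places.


Step 1: Convert 73 degrees to radians = 1.27409
Step 2: cos(73 deg) = 0.292372
Step 3: n = 1 / 0.292372 = 3.420

3.420


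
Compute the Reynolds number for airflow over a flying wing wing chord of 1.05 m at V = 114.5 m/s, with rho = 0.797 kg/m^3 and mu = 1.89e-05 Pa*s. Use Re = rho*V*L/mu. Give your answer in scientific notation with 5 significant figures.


Step 1: Numerator = rho * V * L = 0.797 * 114.5 * 1.05 = 95.819325
Step 2: Re = 95.819325 / 1.89e-05
Step 3: Re = 5.0698e+06

5.0698e+06


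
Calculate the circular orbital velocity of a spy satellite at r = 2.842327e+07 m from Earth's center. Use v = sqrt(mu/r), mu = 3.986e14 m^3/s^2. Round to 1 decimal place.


Step 1: mu / r = 3.986e14 / 2.842327e+07 = 14023720.7049
Step 2: v = sqrt(14023720.7049) = 3744.8 m/s

3744.8


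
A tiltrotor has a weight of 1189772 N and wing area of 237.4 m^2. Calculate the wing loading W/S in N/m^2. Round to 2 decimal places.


Step 1: Wing loading = W / S = 1189772 / 237.4
Step 2: Wing loading = 5011.68 N/m^2

5011.68


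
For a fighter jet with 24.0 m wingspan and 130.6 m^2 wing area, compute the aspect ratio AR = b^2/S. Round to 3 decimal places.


Step 1: b^2 = 24.0^2 = 576.0
Step 2: AR = 576.0 / 130.6 = 4.410

4.410


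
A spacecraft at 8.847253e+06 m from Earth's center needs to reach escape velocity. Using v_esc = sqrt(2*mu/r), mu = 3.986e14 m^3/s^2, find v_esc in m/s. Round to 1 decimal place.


Step 1: 2*mu/r = 2 * 3.986e14 / 8.847253e+06 = 90107064.8709
Step 2: v_esc = sqrt(90107064.8709) = 9492.5 m/s

9492.5


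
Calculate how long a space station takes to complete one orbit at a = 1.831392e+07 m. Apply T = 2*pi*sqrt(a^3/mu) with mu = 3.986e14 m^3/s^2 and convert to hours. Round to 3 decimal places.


Step 1: a^3 / mu = 6.142483e+21 / 3.986e14 = 1.541014e+07
Step 2: sqrt(1.541014e+07) = 3925.5754 s
Step 3: T = 2*pi * 3925.5754 = 24665.12 s
Step 4: T in hours = 24665.12 / 3600 = 6.851 hours

6.851


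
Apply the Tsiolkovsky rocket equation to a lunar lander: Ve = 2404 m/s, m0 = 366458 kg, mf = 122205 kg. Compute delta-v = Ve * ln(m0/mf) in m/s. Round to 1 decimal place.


Step 1: Mass ratio m0/mf = 366458 / 122205 = 2.998715
Step 2: ln(2.998715) = 1.098184
Step 3: delta-v = 2404 * 1.098184 = 2640.0 m/s

2640.0


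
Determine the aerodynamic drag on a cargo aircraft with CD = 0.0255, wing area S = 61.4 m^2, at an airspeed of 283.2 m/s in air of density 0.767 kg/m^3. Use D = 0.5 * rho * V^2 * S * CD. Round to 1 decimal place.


Step 1: Dynamic pressure q = 0.5 * 0.767 * 283.2^2 = 30757.559 Pa
Step 2: Drag D = q * S * CD = 30757.559 * 61.4 * 0.0255
Step 3: D = 48157.1 N

48157.1


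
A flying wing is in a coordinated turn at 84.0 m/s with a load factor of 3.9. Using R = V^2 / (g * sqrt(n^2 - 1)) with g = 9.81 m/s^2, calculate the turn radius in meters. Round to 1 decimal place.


Step 1: V^2 = 84.0^2 = 7056.0
Step 2: n^2 - 1 = 3.9^2 - 1 = 14.21
Step 3: sqrt(14.21) = 3.769615
Step 4: R = 7056.0 / (9.81 * 3.769615) = 190.8 m

190.8


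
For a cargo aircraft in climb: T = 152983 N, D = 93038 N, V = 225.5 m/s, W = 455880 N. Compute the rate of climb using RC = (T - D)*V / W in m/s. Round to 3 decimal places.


Step 1: Excess thrust = T - D = 152983 - 93038 = 59945 N
Step 2: Excess power = 59945 * 225.5 = 13517597.5 W
Step 3: RC = 13517597.5 / 455880 = 29.652 m/s

29.652


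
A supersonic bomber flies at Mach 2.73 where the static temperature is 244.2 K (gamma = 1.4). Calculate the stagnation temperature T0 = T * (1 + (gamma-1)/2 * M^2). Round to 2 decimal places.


Step 1: (gamma-1)/2 = 0.2
Step 2: M^2 = 7.4529
Step 3: 1 + 0.2 * 7.4529 = 2.49058
Step 4: T0 = 244.2 * 2.49058 = 608.20 K

608.20


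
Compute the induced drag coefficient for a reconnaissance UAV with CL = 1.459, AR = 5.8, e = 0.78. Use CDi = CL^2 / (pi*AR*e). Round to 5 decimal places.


Step 1: CL^2 = 1.459^2 = 2.128681
Step 2: pi * AR * e = 3.14159 * 5.8 * 0.78 = 14.212565
Step 3: CDi = 2.128681 / 14.212565 = 0.14977

0.14977


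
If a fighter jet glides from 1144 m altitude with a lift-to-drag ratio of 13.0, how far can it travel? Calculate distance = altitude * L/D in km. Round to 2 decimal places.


Step 1: Glide distance = altitude * L/D = 1144 * 13.0 = 14872.0 m
Step 2: Convert to km: 14872.0 / 1000 = 14.87 km

14.87


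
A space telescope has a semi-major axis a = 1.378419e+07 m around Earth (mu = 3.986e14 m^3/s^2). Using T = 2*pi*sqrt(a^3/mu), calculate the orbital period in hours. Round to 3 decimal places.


Step 1: a^3 / mu = 2.619050e+21 / 3.986e14 = 6.570622e+06
Step 2: sqrt(6.570622e+06) = 2563.3224 s
Step 3: T = 2*pi * 2563.3224 = 16105.83 s
Step 4: T in hours = 16105.83 / 3600 = 4.474 hours

4.474


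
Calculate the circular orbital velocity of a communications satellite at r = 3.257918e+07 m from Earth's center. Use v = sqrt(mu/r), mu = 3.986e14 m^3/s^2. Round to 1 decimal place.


Step 1: mu / r = 3.986e14 / 3.257918e+07 = 12234807.6287
Step 2: v = sqrt(12234807.6287) = 3497.8 m/s

3497.8


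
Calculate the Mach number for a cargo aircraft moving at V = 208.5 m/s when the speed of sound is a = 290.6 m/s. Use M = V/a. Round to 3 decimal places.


Step 1: M = V / a = 208.5 / 290.6
Step 2: M = 0.717

0.717


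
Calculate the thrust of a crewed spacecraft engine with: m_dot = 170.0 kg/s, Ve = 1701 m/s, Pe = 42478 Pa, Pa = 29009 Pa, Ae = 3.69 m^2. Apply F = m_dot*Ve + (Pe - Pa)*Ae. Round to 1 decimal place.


Step 1: Momentum thrust = m_dot * Ve = 170.0 * 1701 = 289170.0 N
Step 2: Pressure thrust = (Pe - Pa) * Ae = (42478 - 29009) * 3.69 = 49700.61 N
Step 3: Total thrust F = 289170.0 + 49700.61 = 338870.6 N

338870.6


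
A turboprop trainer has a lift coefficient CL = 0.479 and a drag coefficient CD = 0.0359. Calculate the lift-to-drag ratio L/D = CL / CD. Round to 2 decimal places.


Step 1: L/D = CL / CD = 0.479 / 0.0359
Step 2: L/D = 13.34

13.34


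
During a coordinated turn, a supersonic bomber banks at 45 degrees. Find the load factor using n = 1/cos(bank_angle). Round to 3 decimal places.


Step 1: Convert 45 degrees to radians = 0.785398
Step 2: cos(45 deg) = 0.707107
Step 3: n = 1 / 0.707107 = 1.414

1.414


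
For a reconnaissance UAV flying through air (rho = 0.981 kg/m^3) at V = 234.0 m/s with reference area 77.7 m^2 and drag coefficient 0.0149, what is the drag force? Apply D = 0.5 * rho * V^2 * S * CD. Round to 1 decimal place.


Step 1: Dynamic pressure q = 0.5 * 0.981 * 234.0^2 = 26857.818 Pa
Step 2: Drag D = q * S * CD = 26857.818 * 77.7 * 0.0149
Step 3: D = 31094.1 N

31094.1


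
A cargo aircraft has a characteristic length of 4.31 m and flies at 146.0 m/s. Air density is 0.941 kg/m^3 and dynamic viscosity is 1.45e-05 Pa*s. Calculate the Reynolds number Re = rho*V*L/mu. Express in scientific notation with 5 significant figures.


Step 1: Numerator = rho * V * L = 0.941 * 146.0 * 4.31 = 592.13366
Step 2: Re = 592.13366 / 1.45e-05
Step 3: Re = 4.0837e+07

4.0837e+07


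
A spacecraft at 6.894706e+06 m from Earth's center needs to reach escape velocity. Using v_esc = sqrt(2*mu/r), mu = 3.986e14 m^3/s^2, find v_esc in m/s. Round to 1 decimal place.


Step 1: 2*mu/r = 2 * 3.986e14 / 6.894706e+06 = 115624944.704
Step 2: v_esc = sqrt(115624944.704) = 10752.9 m/s

10752.9


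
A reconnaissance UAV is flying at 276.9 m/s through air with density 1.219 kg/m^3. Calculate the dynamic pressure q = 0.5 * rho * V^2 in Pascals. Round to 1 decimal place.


Step 1: V^2 = 276.9^2 = 76673.61
Step 2: q = 0.5 * 1.219 * 76673.61
Step 3: q = 46732.6 Pa

46732.6


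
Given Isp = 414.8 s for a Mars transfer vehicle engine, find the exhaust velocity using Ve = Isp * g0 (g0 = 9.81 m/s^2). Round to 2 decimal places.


Step 1: Ve = Isp * g0 = 414.8 * 9.81
Step 2: Ve = 4069.19 m/s

4069.19


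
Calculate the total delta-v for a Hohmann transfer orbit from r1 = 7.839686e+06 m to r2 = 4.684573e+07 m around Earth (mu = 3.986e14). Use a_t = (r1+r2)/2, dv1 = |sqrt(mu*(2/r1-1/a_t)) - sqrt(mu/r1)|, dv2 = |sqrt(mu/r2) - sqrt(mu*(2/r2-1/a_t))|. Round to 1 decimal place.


Step 1: Transfer semi-major axis a_t = (7.839686e+06 + 4.684573e+07) / 2 = 2.734271e+07 m
Step 2: v1 (circular at r1) = sqrt(mu/r1) = 7130.49 m/s
Step 3: v_t1 = sqrt(mu*(2/r1 - 1/a_t)) = 9333.26 m/s
Step 4: dv1 = |9333.26 - 7130.49| = 2202.78 m/s
Step 5: v2 (circular at r2) = 2916.98 m/s, v_t2 = 1561.93 m/s
Step 6: dv2 = |2916.98 - 1561.93| = 1355.05 m/s
Step 7: Total delta-v = 2202.78 + 1355.05 = 3557.8 m/s

3557.8


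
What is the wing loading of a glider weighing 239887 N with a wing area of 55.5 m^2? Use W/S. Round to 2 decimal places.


Step 1: Wing loading = W / S = 239887 / 55.5
Step 2: Wing loading = 4322.29 N/m^2

4322.29


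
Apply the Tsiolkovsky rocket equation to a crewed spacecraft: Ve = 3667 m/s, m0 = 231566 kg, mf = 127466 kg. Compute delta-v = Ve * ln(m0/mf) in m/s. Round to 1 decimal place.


Step 1: Mass ratio m0/mf = 231566 / 127466 = 1.816688
Step 2: ln(1.816688) = 0.597015
Step 3: delta-v = 3667 * 0.597015 = 2189.3 m/s

2189.3


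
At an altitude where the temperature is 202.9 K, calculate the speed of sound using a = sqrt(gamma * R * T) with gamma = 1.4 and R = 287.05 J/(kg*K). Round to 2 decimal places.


Step 1: gamma * R * T = 1.4 * 287.05 * 202.9 = 81539.423
Step 2: a = sqrt(81539.423) = 285.55 m/s

285.55


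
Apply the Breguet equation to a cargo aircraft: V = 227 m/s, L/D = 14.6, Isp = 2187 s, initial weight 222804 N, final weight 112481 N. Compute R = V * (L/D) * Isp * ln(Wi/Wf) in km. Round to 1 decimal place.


Step 1: Coefficient = V * (L/D) * Isp = 227 * 14.6 * 2187 = 7248155.4 m
Step 2: Wi/Wf = 222804 / 112481 = 1.980815
Step 3: ln(1.980815) = 0.683508
Step 4: R = 7248155.4 * 0.683508 = 4954173.2 m = 4954.2 km

4954.2


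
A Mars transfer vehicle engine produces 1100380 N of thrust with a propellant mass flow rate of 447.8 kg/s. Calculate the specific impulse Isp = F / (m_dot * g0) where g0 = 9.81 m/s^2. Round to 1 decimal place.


Step 1: m_dot * g0 = 447.8 * 9.81 = 4392.92
Step 2: Isp = 1100380 / 4392.92 = 250.5 s

250.5


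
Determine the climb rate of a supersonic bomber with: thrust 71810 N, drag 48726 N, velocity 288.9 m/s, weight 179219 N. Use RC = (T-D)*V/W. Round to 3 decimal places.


Step 1: Excess thrust = T - D = 71810 - 48726 = 23084 N
Step 2: Excess power = 23084 * 288.9 = 6668967.6 W
Step 3: RC = 6668967.6 / 179219 = 37.211 m/s

37.211


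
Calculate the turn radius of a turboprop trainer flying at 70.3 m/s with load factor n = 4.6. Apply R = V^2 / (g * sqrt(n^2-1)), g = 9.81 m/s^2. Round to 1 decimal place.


Step 1: V^2 = 70.3^2 = 4942.09
Step 2: n^2 - 1 = 4.6^2 - 1 = 20.16
Step 3: sqrt(20.16) = 4.489989
Step 4: R = 4942.09 / (9.81 * 4.489989) = 112.2 m

112.2


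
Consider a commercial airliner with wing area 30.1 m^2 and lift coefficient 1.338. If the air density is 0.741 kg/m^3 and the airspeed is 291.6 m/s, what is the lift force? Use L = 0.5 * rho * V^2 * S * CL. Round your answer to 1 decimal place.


Step 1: Calculate dynamic pressure q = 0.5 * 0.741 * 291.6^2 = 0.5 * 0.741 * 85030.56 = 31503.8225 Pa
Step 2: Multiply by wing area and lift coefficient: L = 31503.8225 * 30.1 * 1.338
Step 3: L = 948265.0566 * 1.338 = 1268778.6 N

1268778.6


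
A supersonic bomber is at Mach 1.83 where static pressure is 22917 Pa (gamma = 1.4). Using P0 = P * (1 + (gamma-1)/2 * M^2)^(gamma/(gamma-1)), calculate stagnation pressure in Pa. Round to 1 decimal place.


Step 1: (gamma-1)/2 * M^2 = 0.2 * 3.3489 = 0.66978
Step 2: 1 + 0.66978 = 1.66978
Step 3: Exponent gamma/(gamma-1) = 3.5
Step 4: P0 = 22917 * 1.66978^3.5 = 137868.5 Pa

137868.5


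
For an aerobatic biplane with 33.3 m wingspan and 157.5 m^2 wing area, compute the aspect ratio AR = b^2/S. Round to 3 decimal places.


Step 1: b^2 = 33.3^2 = 1108.89
Step 2: AR = 1108.89 / 157.5 = 7.041

7.041


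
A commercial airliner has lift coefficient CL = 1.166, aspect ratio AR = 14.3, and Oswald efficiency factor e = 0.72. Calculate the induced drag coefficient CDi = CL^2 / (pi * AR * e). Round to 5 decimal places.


Step 1: CL^2 = 1.166^2 = 1.359556
Step 2: pi * AR * e = 3.14159 * 14.3 * 0.72 = 32.345838
Step 3: CDi = 1.359556 / 32.345838 = 0.04203

0.04203


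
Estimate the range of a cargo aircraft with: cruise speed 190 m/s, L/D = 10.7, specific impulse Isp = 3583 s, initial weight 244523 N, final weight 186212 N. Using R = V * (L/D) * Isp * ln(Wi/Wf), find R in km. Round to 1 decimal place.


Step 1: Coefficient = V * (L/D) * Isp = 190 * 10.7 * 3583 = 7284239.0 m
Step 2: Wi/Wf = 244523 / 186212 = 1.313143
Step 3: ln(1.313143) = 0.272424
Step 4: R = 7284239.0 * 0.272424 = 1984398.4 m = 1984.4 km

1984.4


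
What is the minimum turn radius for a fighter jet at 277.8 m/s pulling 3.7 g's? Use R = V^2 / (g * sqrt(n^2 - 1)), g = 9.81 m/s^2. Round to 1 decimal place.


Step 1: V^2 = 277.8^2 = 77172.84
Step 2: n^2 - 1 = 3.7^2 - 1 = 12.69
Step 3: sqrt(12.69) = 3.562303
Step 4: R = 77172.84 / (9.81 * 3.562303) = 2208.3 m

2208.3


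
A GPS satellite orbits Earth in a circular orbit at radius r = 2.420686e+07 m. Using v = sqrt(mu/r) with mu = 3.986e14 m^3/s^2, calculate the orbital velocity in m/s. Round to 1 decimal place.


Step 1: mu / r = 3.986e14 / 2.420686e+07 = 16466406.6302
Step 2: v = sqrt(16466406.6302) = 4057.9 m/s

4057.9


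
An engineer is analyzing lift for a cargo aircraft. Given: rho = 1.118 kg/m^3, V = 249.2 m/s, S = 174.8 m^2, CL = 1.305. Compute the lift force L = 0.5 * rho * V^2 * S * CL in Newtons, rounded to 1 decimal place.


Step 1: Calculate dynamic pressure q = 0.5 * 1.118 * 249.2^2 = 0.5 * 1.118 * 62100.64 = 34714.2578 Pa
Step 2: Multiply by wing area and lift coefficient: L = 34714.2578 * 174.8 * 1.305
Step 3: L = 6068052.2564 * 1.305 = 7918808.2 N

7918808.2


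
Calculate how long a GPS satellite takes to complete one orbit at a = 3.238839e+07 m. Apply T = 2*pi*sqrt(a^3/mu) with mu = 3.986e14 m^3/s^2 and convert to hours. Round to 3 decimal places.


Step 1: a^3 / mu = 3.397567e+22 / 3.986e14 = 8.523752e+07
Step 2: sqrt(8.523752e+07) = 9232.4166 s
Step 3: T = 2*pi * 9232.4166 = 58008.98 s
Step 4: T in hours = 58008.98 / 3600 = 16.114 hours

16.114


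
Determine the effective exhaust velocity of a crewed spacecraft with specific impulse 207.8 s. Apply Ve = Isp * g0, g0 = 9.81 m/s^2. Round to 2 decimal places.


Step 1: Ve = Isp * g0 = 207.8 * 9.81
Step 2: Ve = 2038.52 m/s

2038.52


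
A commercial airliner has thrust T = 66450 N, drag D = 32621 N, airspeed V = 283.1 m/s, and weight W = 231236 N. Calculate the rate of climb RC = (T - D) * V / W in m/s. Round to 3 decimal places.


Step 1: Excess thrust = T - D = 66450 - 32621 = 33829 N
Step 2: Excess power = 33829 * 283.1 = 9576989.9 W
Step 3: RC = 9576989.9 / 231236 = 41.417 m/s

41.417


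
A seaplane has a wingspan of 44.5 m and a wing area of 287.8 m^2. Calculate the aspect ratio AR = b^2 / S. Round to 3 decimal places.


Step 1: b^2 = 44.5^2 = 1980.25
Step 2: AR = 1980.25 / 287.8 = 6.881

6.881


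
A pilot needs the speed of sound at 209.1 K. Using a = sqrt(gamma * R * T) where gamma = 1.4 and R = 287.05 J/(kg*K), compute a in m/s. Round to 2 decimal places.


Step 1: gamma * R * T = 1.4 * 287.05 * 209.1 = 84031.017
Step 2: a = sqrt(84031.017) = 289.88 m/s

289.88


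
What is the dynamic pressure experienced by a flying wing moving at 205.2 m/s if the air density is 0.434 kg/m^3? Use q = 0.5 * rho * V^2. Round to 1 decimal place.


Step 1: V^2 = 205.2^2 = 42107.04
Step 2: q = 0.5 * 0.434 * 42107.04
Step 3: q = 9137.2 Pa

9137.2


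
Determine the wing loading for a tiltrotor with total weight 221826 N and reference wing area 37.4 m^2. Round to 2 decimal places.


Step 1: Wing loading = W / S = 221826 / 37.4
Step 2: Wing loading = 5931.18 N/m^2

5931.18


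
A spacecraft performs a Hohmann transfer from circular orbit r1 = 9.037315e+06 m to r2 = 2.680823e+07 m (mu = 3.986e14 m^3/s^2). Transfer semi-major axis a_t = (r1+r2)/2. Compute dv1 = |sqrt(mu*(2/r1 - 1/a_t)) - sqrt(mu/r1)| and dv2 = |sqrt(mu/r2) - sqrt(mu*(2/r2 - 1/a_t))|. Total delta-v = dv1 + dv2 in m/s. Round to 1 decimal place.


Step 1: Transfer semi-major axis a_t = (9.037315e+06 + 2.680823e+07) / 2 = 1.792277e+07 m
Step 2: v1 (circular at r1) = sqrt(mu/r1) = 6641.24 m/s
Step 3: v_t1 = sqrt(mu*(2/r1 - 1/a_t)) = 8122.33 m/s
Step 4: dv1 = |8122.33 - 6641.24| = 1481.09 m/s
Step 5: v2 (circular at r2) = 3855.98 m/s, v_t2 = 2738.12 m/s
Step 6: dv2 = |3855.98 - 2738.12| = 1117.86 m/s
Step 7: Total delta-v = 1481.09 + 1117.86 = 2599.0 m/s

2599.0


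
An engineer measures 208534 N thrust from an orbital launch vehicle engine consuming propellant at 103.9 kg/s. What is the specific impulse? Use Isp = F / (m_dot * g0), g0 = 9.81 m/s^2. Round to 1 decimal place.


Step 1: m_dot * g0 = 103.9 * 9.81 = 1019.26
Step 2: Isp = 208534 / 1019.26 = 204.6 s

204.6


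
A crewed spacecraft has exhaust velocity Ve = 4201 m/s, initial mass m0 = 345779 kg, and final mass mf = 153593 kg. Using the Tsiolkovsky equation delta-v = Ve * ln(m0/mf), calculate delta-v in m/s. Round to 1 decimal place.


Step 1: Mass ratio m0/mf = 345779 / 153593 = 2.251268
Step 2: ln(2.251268) = 0.811494
Step 3: delta-v = 4201 * 0.811494 = 3409.1 m/s

3409.1


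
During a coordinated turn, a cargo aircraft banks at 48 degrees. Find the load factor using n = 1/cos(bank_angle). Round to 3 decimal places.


Step 1: Convert 48 degrees to radians = 0.837758
Step 2: cos(48 deg) = 0.669131
Step 3: n = 1 / 0.669131 = 1.494

1.494


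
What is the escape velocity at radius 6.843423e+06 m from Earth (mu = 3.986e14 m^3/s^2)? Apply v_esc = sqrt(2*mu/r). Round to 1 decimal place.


Step 1: 2*mu/r = 2 * 3.986e14 / 6.843423e+06 = 116491410.8042
Step 2: v_esc = sqrt(116491410.8042) = 10793.1 m/s

10793.1


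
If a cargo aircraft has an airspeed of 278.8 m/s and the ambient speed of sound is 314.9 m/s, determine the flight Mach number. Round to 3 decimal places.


Step 1: M = V / a = 278.8 / 314.9
Step 2: M = 0.885

0.885


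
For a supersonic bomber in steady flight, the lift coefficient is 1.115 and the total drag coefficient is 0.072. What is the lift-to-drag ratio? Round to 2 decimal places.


Step 1: L/D = CL / CD = 1.115 / 0.072
Step 2: L/D = 15.49

15.49


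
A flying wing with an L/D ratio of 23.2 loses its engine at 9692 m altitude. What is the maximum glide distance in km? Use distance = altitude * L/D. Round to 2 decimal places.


Step 1: Glide distance = altitude * L/D = 9692 * 23.2 = 224854.4 m
Step 2: Convert to km: 224854.4 / 1000 = 224.85 km

224.85


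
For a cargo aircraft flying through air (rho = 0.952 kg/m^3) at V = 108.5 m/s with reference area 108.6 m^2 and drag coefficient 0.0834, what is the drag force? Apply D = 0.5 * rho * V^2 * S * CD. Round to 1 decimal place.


Step 1: Dynamic pressure q = 0.5 * 0.952 * 108.5^2 = 5603.591 Pa
Step 2: Drag D = q * S * CD = 5603.591 * 108.6 * 0.0834
Step 3: D = 50753.1 N

50753.1


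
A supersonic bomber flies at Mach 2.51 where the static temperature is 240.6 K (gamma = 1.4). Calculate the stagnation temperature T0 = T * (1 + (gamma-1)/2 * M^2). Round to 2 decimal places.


Step 1: (gamma-1)/2 = 0.2
Step 2: M^2 = 6.3001
Step 3: 1 + 0.2 * 6.3001 = 2.26002
Step 4: T0 = 240.6 * 2.26002 = 543.76 K

543.76


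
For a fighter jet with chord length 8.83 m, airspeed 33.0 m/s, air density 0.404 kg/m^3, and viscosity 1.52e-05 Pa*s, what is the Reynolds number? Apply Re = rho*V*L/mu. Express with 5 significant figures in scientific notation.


Step 1: Numerator = rho * V * L = 0.404 * 33.0 * 8.83 = 117.72156
Step 2: Re = 117.72156 / 1.52e-05
Step 3: Re = 7.7448e+06

7.7448e+06


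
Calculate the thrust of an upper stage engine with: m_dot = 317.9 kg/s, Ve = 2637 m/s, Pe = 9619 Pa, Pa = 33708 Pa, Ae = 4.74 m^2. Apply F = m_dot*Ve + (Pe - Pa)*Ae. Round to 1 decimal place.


Step 1: Momentum thrust = m_dot * Ve = 317.9 * 2637 = 838302.3 N
Step 2: Pressure thrust = (Pe - Pa) * Ae = (9619 - 33708) * 4.74 = -114181.86 N
Step 3: Total thrust F = 838302.3 + -114181.86 = 724120.4 N

724120.4


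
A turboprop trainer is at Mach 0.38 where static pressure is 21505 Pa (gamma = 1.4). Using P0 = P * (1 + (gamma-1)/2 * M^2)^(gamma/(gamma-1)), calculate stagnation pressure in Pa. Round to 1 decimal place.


Step 1: (gamma-1)/2 * M^2 = 0.2 * 0.1444 = 0.02888
Step 2: 1 + 0.02888 = 1.02888
Step 3: Exponent gamma/(gamma-1) = 3.5
Step 4: P0 = 21505 * 1.02888^3.5 = 23758.3 Pa

23758.3


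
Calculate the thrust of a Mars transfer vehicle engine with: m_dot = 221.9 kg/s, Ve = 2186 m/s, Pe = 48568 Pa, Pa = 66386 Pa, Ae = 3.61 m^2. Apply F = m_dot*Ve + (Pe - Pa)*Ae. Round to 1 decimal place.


Step 1: Momentum thrust = m_dot * Ve = 221.9 * 2186 = 485073.4 N
Step 2: Pressure thrust = (Pe - Pa) * Ae = (48568 - 66386) * 3.61 = -64322.98 N
Step 3: Total thrust F = 485073.4 + -64322.98 = 420750.4 N

420750.4


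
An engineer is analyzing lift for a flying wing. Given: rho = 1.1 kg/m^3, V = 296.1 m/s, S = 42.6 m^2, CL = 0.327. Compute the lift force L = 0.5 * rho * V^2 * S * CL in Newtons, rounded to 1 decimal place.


Step 1: Calculate dynamic pressure q = 0.5 * 1.1 * 296.1^2 = 0.5 * 1.1 * 87675.21 = 48221.3655 Pa
Step 2: Multiply by wing area and lift coefficient: L = 48221.3655 * 42.6 * 0.327
Step 3: L = 2054230.1703 * 0.327 = 671733.3 N

671733.3


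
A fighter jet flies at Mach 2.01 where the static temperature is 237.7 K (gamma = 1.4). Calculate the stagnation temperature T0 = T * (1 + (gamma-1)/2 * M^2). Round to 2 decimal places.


Step 1: (gamma-1)/2 = 0.2
Step 2: M^2 = 4.0401
Step 3: 1 + 0.2 * 4.0401 = 1.80802
Step 4: T0 = 237.7 * 1.80802 = 429.77 K

429.77


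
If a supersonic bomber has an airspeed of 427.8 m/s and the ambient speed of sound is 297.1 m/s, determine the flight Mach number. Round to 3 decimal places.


Step 1: M = V / a = 427.8 / 297.1
Step 2: M = 1.440

1.440


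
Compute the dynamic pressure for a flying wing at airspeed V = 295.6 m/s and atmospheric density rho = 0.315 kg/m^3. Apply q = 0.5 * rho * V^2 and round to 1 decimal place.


Step 1: V^2 = 295.6^2 = 87379.36
Step 2: q = 0.5 * 0.315 * 87379.36
Step 3: q = 13762.2 Pa

13762.2


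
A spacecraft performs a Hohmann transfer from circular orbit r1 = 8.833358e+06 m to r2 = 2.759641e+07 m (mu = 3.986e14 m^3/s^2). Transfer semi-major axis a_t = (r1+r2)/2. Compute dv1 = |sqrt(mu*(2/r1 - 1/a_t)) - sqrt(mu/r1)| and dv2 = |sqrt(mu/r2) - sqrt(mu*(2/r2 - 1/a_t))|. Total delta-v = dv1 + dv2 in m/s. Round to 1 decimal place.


Step 1: Transfer semi-major axis a_t = (8.833358e+06 + 2.759641e+07) / 2 = 1.821488e+07 m
Step 2: v1 (circular at r1) = sqrt(mu/r1) = 6717.47 m/s
Step 3: v_t1 = sqrt(mu*(2/r1 - 1/a_t)) = 8268.35 m/s
Step 4: dv1 = |8268.35 - 6717.47| = 1550.88 m/s
Step 5: v2 (circular at r2) = 3800.51 m/s, v_t2 = 2646.62 m/s
Step 6: dv2 = |3800.51 - 2646.62| = 1153.89 m/s
Step 7: Total delta-v = 1550.88 + 1153.89 = 2704.8 m/s

2704.8


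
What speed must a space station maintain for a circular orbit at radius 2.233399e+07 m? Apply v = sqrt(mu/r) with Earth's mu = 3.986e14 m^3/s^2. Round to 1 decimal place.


Step 1: mu / r = 3.986e14 / 2.233399e+07 = 17847236.432
Step 2: v = sqrt(17847236.432) = 4224.6 m/s

4224.6


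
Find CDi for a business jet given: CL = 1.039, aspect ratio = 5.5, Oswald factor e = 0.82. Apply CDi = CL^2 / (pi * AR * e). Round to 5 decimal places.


Step 1: CL^2 = 1.039^2 = 1.079521
Step 2: pi * AR * e = 3.14159 * 5.5 * 0.82 = 14.168583
Step 3: CDi = 1.079521 / 14.168583 = 0.07619

0.07619


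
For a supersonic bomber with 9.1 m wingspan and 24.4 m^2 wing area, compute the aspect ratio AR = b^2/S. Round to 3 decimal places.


Step 1: b^2 = 9.1^2 = 82.81
Step 2: AR = 82.81 / 24.4 = 3.394

3.394


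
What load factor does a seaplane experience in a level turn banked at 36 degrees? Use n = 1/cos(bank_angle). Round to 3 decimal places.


Step 1: Convert 36 degrees to radians = 0.628319
Step 2: cos(36 deg) = 0.809017
Step 3: n = 1 / 0.809017 = 1.236

1.236


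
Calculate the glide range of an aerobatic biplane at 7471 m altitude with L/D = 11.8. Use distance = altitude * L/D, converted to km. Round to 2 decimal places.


Step 1: Glide distance = altitude * L/D = 7471 * 11.8 = 88157.8 m
Step 2: Convert to km: 88157.8 / 1000 = 88.16 km

88.16


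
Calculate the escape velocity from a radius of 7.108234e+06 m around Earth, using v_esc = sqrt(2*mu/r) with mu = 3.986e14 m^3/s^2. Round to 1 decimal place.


Step 1: 2*mu/r = 2 * 3.986e14 / 7.108234e+06 = 112151625.8469
Step 2: v_esc = sqrt(112151625.8469) = 10590.2 m/s

10590.2


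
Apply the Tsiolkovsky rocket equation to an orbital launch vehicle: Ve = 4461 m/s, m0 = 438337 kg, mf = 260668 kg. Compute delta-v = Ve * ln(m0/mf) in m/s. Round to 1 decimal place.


Step 1: Mass ratio m0/mf = 438337 / 260668 = 1.681591
Step 2: ln(1.681591) = 0.51974
Step 3: delta-v = 4461 * 0.51974 = 2318.6 m/s

2318.6


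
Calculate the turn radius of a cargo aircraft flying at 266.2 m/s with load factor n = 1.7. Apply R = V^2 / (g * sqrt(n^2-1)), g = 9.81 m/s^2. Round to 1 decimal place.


Step 1: V^2 = 266.2^2 = 70862.44
Step 2: n^2 - 1 = 1.7^2 - 1 = 1.89
Step 3: sqrt(1.89) = 1.374773
Step 4: R = 70862.44 / (9.81 * 1.374773) = 5254.3 m

5254.3


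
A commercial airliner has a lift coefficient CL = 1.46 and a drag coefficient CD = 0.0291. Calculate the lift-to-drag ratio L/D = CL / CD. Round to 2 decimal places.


Step 1: L/D = CL / CD = 1.46 / 0.0291
Step 2: L/D = 50.17

50.17


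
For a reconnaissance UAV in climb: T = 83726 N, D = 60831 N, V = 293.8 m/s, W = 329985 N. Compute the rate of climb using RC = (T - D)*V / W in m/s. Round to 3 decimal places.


Step 1: Excess thrust = T - D = 83726 - 60831 = 22895 N
Step 2: Excess power = 22895 * 293.8 = 6726551.0 W
Step 3: RC = 6726551.0 / 329985 = 20.384 m/s

20.384


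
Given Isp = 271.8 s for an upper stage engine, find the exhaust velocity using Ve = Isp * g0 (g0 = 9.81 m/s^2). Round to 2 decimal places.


Step 1: Ve = Isp * g0 = 271.8 * 9.81
Step 2: Ve = 2666.36 m/s

2666.36


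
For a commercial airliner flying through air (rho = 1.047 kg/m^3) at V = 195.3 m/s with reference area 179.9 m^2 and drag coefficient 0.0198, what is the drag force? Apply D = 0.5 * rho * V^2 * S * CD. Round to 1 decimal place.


Step 1: Dynamic pressure q = 0.5 * 1.047 * 195.3^2 = 19967.3841 Pa
Step 2: Drag D = q * S * CD = 19967.3841 * 179.9 * 0.0198
Step 3: D = 71124.2 N

71124.2


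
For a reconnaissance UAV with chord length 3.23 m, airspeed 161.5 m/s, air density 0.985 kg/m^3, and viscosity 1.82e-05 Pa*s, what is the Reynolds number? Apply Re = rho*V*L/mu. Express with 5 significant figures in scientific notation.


Step 1: Numerator = rho * V * L = 0.985 * 161.5 * 3.23 = 513.820325
Step 2: Re = 513.820325 / 1.82e-05
Step 3: Re = 2.8232e+07

2.8232e+07


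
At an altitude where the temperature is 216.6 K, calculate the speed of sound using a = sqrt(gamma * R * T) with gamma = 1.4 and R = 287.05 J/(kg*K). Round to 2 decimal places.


Step 1: gamma * R * T = 1.4 * 287.05 * 216.6 = 87045.042
Step 2: a = sqrt(87045.042) = 295.03 m/s

295.03


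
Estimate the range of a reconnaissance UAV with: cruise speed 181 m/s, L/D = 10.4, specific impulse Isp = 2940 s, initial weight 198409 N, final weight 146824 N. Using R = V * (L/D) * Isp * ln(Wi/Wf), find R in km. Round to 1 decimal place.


Step 1: Coefficient = V * (L/D) * Isp = 181 * 10.4 * 2940 = 5534256.0 m
Step 2: Wi/Wf = 198409 / 146824 = 1.351339
Step 3: ln(1.351339) = 0.301096
Step 4: R = 5534256.0 * 0.301096 = 1666342.2 m = 1666.3 km

1666.3


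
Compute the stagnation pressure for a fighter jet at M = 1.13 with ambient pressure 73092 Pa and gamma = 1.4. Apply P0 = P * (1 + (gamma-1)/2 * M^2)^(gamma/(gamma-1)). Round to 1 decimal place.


Step 1: (gamma-1)/2 * M^2 = 0.2 * 1.2769 = 0.25538
Step 2: 1 + 0.25538 = 1.25538
Step 3: Exponent gamma/(gamma-1) = 3.5
Step 4: P0 = 73092 * 1.25538^3.5 = 162025.4 Pa

162025.4


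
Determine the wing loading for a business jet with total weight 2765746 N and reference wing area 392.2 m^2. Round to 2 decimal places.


Step 1: Wing loading = W / S = 2765746 / 392.2
Step 2: Wing loading = 7051.88 N/m^2

7051.88


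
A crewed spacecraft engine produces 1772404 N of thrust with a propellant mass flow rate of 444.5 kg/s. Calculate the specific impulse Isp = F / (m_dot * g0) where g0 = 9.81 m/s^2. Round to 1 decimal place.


Step 1: m_dot * g0 = 444.5 * 9.81 = 4360.55
Step 2: Isp = 1772404 / 4360.55 = 406.5 s

406.5


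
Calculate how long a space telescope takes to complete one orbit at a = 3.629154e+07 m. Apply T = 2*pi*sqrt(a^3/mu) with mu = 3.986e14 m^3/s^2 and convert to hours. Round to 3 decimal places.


Step 1: a^3 / mu = 4.779871e+22 / 3.986e14 = 1.199165e+08
Step 2: sqrt(1.199165e+08) = 10950.6387 s
Step 3: T = 2*pi * 10950.6387 = 68804.89 s
Step 4: T in hours = 68804.89 / 3600 = 19.112 hours

19.112


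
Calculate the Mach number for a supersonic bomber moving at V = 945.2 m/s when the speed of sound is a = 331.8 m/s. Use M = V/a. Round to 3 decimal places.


Step 1: M = V / a = 945.2 / 331.8
Step 2: M = 2.849

2.849


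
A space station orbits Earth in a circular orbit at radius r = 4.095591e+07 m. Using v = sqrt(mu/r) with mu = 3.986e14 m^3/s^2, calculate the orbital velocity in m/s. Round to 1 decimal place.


Step 1: mu / r = 3.986e14 / 4.095591e+07 = 9732417.1286
Step 2: v = sqrt(9732417.1286) = 3119.7 m/s

3119.7


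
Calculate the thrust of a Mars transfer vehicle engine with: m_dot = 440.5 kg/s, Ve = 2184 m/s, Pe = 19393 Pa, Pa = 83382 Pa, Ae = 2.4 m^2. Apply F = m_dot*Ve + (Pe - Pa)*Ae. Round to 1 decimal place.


Step 1: Momentum thrust = m_dot * Ve = 440.5 * 2184 = 962052.0 N
Step 2: Pressure thrust = (Pe - Pa) * Ae = (19393 - 83382) * 2.4 = -153573.6 N
Step 3: Total thrust F = 962052.0 + -153573.6 = 808478.4 N

808478.4


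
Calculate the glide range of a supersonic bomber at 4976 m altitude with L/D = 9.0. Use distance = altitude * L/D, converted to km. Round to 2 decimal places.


Step 1: Glide distance = altitude * L/D = 4976 * 9.0 = 44784.0 m
Step 2: Convert to km: 44784.0 / 1000 = 44.78 km

44.78


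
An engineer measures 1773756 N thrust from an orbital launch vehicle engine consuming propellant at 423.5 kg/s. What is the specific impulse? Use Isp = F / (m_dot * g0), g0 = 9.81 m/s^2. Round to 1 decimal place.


Step 1: m_dot * g0 = 423.5 * 9.81 = 4154.53
Step 2: Isp = 1773756 / 4154.53 = 426.9 s

426.9


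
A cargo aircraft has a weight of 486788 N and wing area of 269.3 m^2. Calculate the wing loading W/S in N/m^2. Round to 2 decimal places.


Step 1: Wing loading = W / S = 486788 / 269.3
Step 2: Wing loading = 1807.60 N/m^2

1807.60


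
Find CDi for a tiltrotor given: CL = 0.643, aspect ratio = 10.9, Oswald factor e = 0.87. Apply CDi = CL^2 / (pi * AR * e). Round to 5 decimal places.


Step 1: CL^2 = 0.643^2 = 0.413449
Step 2: pi * AR * e = 3.14159 * 10.9 * 0.87 = 29.791723
Step 3: CDi = 0.413449 / 29.791723 = 0.01388

0.01388


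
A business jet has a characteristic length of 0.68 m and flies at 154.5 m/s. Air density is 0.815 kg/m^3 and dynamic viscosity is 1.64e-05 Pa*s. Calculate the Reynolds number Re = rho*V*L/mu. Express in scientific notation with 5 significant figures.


Step 1: Numerator = rho * V * L = 0.815 * 154.5 * 0.68 = 85.6239
Step 2: Re = 85.6239 / 1.64e-05
Step 3: Re = 5.2210e+06

5.2210e+06


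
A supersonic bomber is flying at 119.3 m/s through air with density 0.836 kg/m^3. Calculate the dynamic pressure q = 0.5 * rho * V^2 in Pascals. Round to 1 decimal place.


Step 1: V^2 = 119.3^2 = 14232.49
Step 2: q = 0.5 * 0.836 * 14232.49
Step 3: q = 5949.2 Pa

5949.2


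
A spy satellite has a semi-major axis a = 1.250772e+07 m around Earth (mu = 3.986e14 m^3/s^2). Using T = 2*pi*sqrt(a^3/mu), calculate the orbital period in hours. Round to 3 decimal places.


Step 1: a^3 / mu = 1.956746e+21 / 3.986e14 = 4.909047e+06
Step 2: sqrt(4.909047e+06) = 2215.6368 s
Step 3: T = 2*pi * 2215.6368 = 13921.26 s
Step 4: T in hours = 13921.26 / 3600 = 3.867 hours

3.867


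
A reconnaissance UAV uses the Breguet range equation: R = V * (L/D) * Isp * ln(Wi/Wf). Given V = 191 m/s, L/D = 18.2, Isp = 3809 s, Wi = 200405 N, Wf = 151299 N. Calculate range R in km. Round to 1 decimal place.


Step 1: Coefficient = V * (L/D) * Isp = 191 * 18.2 * 3809 = 13240845.8 m
Step 2: Wi/Wf = 200405 / 151299 = 1.324563
Step 3: ln(1.324563) = 0.281082
Step 4: R = 13240845.8 * 0.281082 = 3721767.5 m = 3721.8 km

3721.8


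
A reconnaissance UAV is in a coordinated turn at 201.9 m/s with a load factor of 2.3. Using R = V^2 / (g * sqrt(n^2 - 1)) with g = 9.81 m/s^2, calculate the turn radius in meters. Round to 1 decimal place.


Step 1: V^2 = 201.9^2 = 40763.61
Step 2: n^2 - 1 = 2.3^2 - 1 = 4.29
Step 3: sqrt(4.29) = 2.071232
Step 4: R = 40763.61 / (9.81 * 2.071232) = 2006.2 m

2006.2


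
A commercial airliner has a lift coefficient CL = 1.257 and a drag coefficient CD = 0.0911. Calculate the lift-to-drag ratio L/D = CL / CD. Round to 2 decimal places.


Step 1: L/D = CL / CD = 1.257 / 0.0911
Step 2: L/D = 13.80

13.80


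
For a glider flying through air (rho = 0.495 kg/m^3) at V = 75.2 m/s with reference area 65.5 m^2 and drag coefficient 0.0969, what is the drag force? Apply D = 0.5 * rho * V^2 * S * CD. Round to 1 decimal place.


Step 1: Dynamic pressure q = 0.5 * 0.495 * 75.2^2 = 1399.6224 Pa
Step 2: Drag D = q * S * CD = 1399.6224 * 65.5 * 0.0969
Step 3: D = 8883.3 N

8883.3


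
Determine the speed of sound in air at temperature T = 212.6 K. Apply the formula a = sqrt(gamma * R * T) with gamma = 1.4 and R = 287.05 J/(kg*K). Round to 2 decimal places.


Step 1: gamma * R * T = 1.4 * 287.05 * 212.6 = 85437.562
Step 2: a = sqrt(85437.562) = 292.30 m/s

292.30


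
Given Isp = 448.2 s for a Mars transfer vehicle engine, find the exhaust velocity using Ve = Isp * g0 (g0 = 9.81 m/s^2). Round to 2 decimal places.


Step 1: Ve = Isp * g0 = 448.2 * 9.81
Step 2: Ve = 4396.84 m/s

4396.84


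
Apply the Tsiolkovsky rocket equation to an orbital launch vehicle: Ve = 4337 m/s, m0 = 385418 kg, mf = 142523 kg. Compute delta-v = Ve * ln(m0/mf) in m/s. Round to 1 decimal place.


Step 1: Mass ratio m0/mf = 385418 / 142523 = 2.704251
Step 2: ln(2.704251) = 0.994825
Step 3: delta-v = 4337 * 0.994825 = 4314.6 m/s

4314.6


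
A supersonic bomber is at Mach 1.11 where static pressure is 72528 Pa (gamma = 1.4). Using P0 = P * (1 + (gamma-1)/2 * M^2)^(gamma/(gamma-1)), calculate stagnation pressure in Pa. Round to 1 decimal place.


Step 1: (gamma-1)/2 * M^2 = 0.2 * 1.2321 = 0.24642
Step 2: 1 + 0.24642 = 1.24642
Step 3: Exponent gamma/(gamma-1) = 3.5
Step 4: P0 = 72528 * 1.24642^3.5 = 156794.6 Pa

156794.6


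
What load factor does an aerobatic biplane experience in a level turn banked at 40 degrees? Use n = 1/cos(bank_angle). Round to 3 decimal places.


Step 1: Convert 40 degrees to radians = 0.698132
Step 2: cos(40 deg) = 0.766044
Step 3: n = 1 / 0.766044 = 1.305

1.305


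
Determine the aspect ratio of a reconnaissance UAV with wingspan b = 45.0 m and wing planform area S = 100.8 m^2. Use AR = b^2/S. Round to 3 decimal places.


Step 1: b^2 = 45.0^2 = 2025.0
Step 2: AR = 2025.0 / 100.8 = 20.089

20.089


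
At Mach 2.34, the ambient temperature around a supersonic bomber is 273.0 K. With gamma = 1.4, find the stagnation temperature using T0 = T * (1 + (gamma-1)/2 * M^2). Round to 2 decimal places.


Step 1: (gamma-1)/2 = 0.2
Step 2: M^2 = 5.4756
Step 3: 1 + 0.2 * 5.4756 = 2.09512
Step 4: T0 = 273.0 * 2.09512 = 571.97 K

571.97


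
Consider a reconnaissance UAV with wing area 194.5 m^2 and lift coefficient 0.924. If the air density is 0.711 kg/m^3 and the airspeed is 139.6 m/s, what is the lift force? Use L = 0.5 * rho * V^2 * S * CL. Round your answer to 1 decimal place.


Step 1: Calculate dynamic pressure q = 0.5 * 0.711 * 139.6^2 = 0.5 * 0.711 * 19488.16 = 6928.0409 Pa
Step 2: Multiply by wing area and lift coefficient: L = 6928.0409 * 194.5 * 0.924
Step 3: L = 1347503.9512 * 0.924 = 1245093.7 N

1245093.7


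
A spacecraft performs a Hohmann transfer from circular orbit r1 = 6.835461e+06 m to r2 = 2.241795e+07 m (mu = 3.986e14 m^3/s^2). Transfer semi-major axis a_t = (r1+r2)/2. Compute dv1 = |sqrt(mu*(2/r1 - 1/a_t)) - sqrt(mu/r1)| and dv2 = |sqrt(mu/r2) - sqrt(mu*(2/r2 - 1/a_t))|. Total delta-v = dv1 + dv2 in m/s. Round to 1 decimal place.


Step 1: Transfer semi-major axis a_t = (6.835461e+06 + 2.241795e+07) / 2 = 1.462671e+07 m
Step 2: v1 (circular at r1) = sqrt(mu/r1) = 7636.33 m/s
Step 3: v_t1 = sqrt(mu*(2/r1 - 1/a_t)) = 9453.87 m/s
Step 4: dv1 = |9453.87 - 7636.33| = 1817.53 m/s
Step 5: v2 (circular at r2) = 4216.68 m/s, v_t2 = 2882.58 m/s
Step 6: dv2 = |4216.68 - 2882.58| = 1334.1 m/s
Step 7: Total delta-v = 1817.53 + 1334.1 = 3151.6 m/s

3151.6


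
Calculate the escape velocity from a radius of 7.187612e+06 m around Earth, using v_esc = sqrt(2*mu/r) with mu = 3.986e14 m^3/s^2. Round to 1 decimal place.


Step 1: 2*mu/r = 2 * 3.986e14 / 7.187612e+06 = 110913054.294
Step 2: v_esc = sqrt(110913054.294) = 10531.5 m/s

10531.5


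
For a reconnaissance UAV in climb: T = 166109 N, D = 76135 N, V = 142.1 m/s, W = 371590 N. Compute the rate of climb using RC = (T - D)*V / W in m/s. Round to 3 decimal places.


Step 1: Excess thrust = T - D = 166109 - 76135 = 89974 N
Step 2: Excess power = 89974 * 142.1 = 12785305.4 W
Step 3: RC = 12785305.4 / 371590 = 34.407 m/s

34.407


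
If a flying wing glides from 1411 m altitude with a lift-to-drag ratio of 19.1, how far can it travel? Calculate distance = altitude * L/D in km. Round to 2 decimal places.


Step 1: Glide distance = altitude * L/D = 1411 * 19.1 = 26950.1 m
Step 2: Convert to km: 26950.1 / 1000 = 26.95 km

26.95


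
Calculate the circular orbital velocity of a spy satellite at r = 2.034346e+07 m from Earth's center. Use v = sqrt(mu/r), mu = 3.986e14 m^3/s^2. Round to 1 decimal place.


Step 1: mu / r = 3.986e14 / 2.034346e+07 = 19593520.4729
Step 2: v = sqrt(19593520.4729) = 4426.5 m/s

4426.5
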